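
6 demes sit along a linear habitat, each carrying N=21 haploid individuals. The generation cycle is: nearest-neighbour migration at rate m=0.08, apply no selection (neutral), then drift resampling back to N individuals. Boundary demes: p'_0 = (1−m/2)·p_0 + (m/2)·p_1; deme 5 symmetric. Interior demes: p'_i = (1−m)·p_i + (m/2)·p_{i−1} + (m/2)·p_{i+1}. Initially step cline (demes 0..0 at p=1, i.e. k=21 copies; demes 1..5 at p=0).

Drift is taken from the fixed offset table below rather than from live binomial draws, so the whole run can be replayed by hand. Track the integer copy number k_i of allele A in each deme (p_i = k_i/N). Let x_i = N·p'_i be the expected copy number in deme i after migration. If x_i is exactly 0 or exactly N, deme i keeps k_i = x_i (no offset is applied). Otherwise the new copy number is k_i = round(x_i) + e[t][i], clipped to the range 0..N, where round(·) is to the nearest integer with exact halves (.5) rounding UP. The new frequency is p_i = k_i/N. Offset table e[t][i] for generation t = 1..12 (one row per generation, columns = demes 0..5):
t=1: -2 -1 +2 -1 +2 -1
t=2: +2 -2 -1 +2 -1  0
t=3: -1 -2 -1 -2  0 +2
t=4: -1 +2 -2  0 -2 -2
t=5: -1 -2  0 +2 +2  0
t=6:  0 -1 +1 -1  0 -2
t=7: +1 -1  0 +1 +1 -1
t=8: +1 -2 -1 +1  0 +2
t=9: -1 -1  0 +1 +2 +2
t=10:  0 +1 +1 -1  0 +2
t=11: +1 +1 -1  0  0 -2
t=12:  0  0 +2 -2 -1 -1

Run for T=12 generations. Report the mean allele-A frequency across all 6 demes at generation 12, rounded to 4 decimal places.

t=0: k=[21 0 0 0 0 0]
t=1: x=[20.1600 0.8400 0.0000 0.0000 0.0000 0.0000] k=[18 0 0 0 0 0]
t=2: x=[17.2800 0.7200 0.0000 0.0000 0.0000 0.0000] k=[19 0 0 0 0 0]
t=3: x=[18.2400 0.7600 0.0000 0.0000 0.0000 0.0000] k=[17 0 0 0 0 0]
t=4: x=[16.3200 0.6800 0.0000 0.0000 0.0000 0.0000] k=[15 3 0 0 0 0]
t=5: x=[14.5200 3.3600 0.1200 0.0000 0.0000 0.0000] k=[14 1 0 0 0 0]
t=6: x=[13.4800 1.4800 0.0400 0.0000 0.0000 0.0000] k=[13 0 1 0 0 0]
t=7: x=[12.4800 0.5600 0.9200 0.0400 0.0000 0.0000] k=[13 0 1 1 0 0]
t=8: x=[12.4800 0.5600 0.9600 0.9600 0.0400 0.0000] k=[13 0 0 2 0 0]
t=9: x=[12.4800 0.5200 0.0800 1.8400 0.0800 0.0000] k=[11 0 0 3 2 0]
t=10: x=[10.5600 0.4400 0.1200 2.8400 1.9600 0.0800] k=[11 1 1 2 2 2]
t=11: x=[10.6000 1.4000 1.0400 1.9600 2.0000 2.0000] k=[12 2 0 2 2 0]
t=12: x=[11.6000 2.3200 0.1600 1.9200 1.9200 0.0800] k=[12 2 2 0 1 0]

0.1349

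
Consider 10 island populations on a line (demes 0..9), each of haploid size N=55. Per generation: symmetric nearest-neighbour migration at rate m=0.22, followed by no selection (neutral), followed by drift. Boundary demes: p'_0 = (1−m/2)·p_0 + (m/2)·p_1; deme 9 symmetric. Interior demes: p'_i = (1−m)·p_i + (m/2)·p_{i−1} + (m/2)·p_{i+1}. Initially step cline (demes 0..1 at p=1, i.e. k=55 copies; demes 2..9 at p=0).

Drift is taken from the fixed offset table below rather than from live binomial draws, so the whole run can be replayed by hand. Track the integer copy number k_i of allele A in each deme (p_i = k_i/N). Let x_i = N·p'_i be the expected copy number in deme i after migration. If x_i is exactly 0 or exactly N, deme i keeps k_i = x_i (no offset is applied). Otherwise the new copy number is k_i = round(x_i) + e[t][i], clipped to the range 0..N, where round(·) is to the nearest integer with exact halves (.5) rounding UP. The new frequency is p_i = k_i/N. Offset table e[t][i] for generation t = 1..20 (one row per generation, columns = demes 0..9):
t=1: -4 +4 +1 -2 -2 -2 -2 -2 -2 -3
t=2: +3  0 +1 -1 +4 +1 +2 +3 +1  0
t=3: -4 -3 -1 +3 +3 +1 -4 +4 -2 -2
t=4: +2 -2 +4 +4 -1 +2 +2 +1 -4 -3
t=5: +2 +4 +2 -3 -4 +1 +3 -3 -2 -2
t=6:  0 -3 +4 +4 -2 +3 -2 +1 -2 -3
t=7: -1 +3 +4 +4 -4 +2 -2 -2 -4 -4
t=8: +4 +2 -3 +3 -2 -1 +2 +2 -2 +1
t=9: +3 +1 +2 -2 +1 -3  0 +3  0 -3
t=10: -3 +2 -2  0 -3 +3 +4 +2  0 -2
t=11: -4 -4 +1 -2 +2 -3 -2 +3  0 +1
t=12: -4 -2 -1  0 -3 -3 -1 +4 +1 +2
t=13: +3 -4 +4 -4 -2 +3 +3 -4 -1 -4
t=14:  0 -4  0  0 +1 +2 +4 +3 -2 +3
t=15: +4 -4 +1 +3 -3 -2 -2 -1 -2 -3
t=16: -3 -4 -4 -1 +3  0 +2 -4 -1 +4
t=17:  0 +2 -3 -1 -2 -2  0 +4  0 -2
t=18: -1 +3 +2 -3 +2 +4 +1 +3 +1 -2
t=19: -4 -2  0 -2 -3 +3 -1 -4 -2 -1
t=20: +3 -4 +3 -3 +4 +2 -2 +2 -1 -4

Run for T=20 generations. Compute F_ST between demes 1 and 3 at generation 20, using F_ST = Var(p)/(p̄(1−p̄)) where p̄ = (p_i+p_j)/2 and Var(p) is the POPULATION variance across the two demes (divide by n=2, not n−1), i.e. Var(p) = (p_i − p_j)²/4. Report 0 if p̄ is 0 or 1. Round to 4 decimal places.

t=0: k=[55 55 0 0 0 0 0 0 0 0]
t=1: x=[55.0000 48.9500 6.0500 0.0000 0.0000 0.0000 0.0000 0.0000 0.0000 0.0000] k=[55 53 7 0 0 0 0 0 0 0]
t=2: x=[54.7800 48.1600 11.2900 0.7700 0.0000 0.0000 0.0000 0.0000 0.0000 0.0000] k=[55 48 12 0 0 0 0 0 0 0]
t=3: x=[54.2300 44.8100 14.6400 1.3200 0.0000 0.0000 0.0000 0.0000 0.0000 0.0000] k=[50 42 14 4 0 0 0 0 0 0]
t=4: x=[49.1200 39.8000 15.9800 4.6600 0.4400 0.0000 0.0000 0.0000 0.0000 0.0000] k=[51 38 20 9 0 0 0 0 0 0]
t=5: x=[49.5700 37.4500 20.7700 9.2200 0.9900 0.0000 0.0000 0.0000 0.0000 0.0000] k=[52 41 23 6 0 0 0 0 0 0]
t=6: x=[50.7900 40.2300 23.1100 7.2100 0.6600 0.0000 0.0000 0.0000 0.0000 0.0000] k=[51 37 27 11 0 0 0 0 0 0]
t=7: x=[49.4600 37.4400 26.3400 11.5500 1.2100 0.0000 0.0000 0.0000 0.0000 0.0000] k=[48 40 30 16 0 0 0 0 0 0]
t=8: x=[47.1200 39.7800 29.5600 15.7800 1.7600 0.0000 0.0000 0.0000 0.0000 0.0000] k=[51 42 27 19 0 0 0 0 0 0]
t=9: x=[50.0100 41.3400 27.7700 17.7900 2.0900 0.0000 0.0000 0.0000 0.0000 0.0000] k=[53 42 30 16 3 0 0 0 0 0]
t=10: x=[51.7900 41.8900 29.7800 16.1100 4.1000 0.3300 0.0000 0.0000 0.0000 0.0000] k=[49 44 28 16 1 3 0 0 0 0]
t=11: x=[48.4500 42.7900 28.4400 15.6700 2.8700 2.4500 0.3300 0.0000 0.0000 0.0000] k=[44 39 29 14 5 0 0 0 0 0]
t=12: x=[43.4500 38.4500 28.4500 14.6600 5.4400 0.5500 0.0000 0.0000 0.0000 0.0000] k=[39 36 27 15 2 0 0 0 0 0]
t=13: x=[38.6700 35.3400 26.6700 14.8900 3.2100 0.2200 0.0000 0.0000 0.0000 0.0000] k=[42 31 31 11 1 3 0 0 0 0]
t=14: x=[40.7900 32.2100 28.8000 12.1000 2.3200 2.4500 0.3300 0.0000 0.0000 0.0000] k=[41 28 29 12 3 4 4 0 0 0]
t=15: x=[39.5700 29.5400 27.0200 12.8800 4.1000 3.8900 3.5600 0.4400 0.0000 0.0000] k=[44 26 28 16 1 2 2 0 0 0]
t=16: x=[42.0200 28.2000 26.4600 15.6700 2.7600 1.8900 1.7800 0.2200 0.0000 0.0000] k=[39 24 22 15 6 2 4 0 0 0]
t=17: x=[37.3500 25.4300 21.4500 14.7800 6.5500 2.6600 3.3400 0.4400 0.0000 0.0000] k=[37 27 18 14 5 1 3 4 0 0]
t=18: x=[35.9000 27.1100 18.5500 13.4500 5.5500 1.6600 2.8900 3.4500 0.4400 0.0000] k=[35 30 21 10 8 6 4 6 1 0]
t=19: x=[34.4500 29.5600 20.7800 10.9900 8.0000 6.0000 4.4400 5.2300 1.4400 0.1100] k=[30 28 21 9 5 9 3 1 0 0]
t=20: x=[29.7800 27.4500 20.4500 9.8800 5.8800 7.9000 3.4400 1.1100 0.1100 0.0000] k=[33 23 23 7 10 10 1 3 0 0]

0.1067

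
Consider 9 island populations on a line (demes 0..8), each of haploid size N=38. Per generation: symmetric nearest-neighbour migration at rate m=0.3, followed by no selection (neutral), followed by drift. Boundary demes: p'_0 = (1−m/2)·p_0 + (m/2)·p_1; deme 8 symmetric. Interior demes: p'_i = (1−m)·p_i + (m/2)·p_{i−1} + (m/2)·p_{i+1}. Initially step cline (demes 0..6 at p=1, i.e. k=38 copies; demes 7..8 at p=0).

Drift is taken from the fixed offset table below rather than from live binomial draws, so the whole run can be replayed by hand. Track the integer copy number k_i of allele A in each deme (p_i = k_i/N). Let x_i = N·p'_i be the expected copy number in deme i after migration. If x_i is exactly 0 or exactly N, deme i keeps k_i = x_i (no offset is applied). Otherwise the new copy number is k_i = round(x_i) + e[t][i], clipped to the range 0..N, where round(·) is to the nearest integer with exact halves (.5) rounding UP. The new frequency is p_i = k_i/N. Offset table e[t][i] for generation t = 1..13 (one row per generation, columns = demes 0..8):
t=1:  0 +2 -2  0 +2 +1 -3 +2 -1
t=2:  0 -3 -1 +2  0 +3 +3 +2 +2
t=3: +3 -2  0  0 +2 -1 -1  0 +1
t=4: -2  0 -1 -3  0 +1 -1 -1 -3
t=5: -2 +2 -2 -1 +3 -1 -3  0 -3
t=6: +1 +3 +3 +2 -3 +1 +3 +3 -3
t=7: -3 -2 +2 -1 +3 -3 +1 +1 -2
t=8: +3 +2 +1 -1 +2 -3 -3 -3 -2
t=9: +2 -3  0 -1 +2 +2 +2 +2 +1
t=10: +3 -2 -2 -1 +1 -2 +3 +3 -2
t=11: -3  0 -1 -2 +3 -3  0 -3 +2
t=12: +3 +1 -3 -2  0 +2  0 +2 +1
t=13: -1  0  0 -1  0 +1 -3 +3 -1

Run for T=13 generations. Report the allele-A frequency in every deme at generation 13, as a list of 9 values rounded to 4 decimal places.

t=0: k=[38 38 38 38 38 38 38 0 0]
t=1: x=[38.0000 38.0000 38.0000 38.0000 38.0000 38.0000 32.3000 5.7000 0.0000] k=[38 38 38 38 38 38 29 8 0]
t=2: x=[38.0000 38.0000 38.0000 38.0000 38.0000 36.6500 27.2000 9.9500 1.2000] k=[38 38 38 38 38 38 30 12 3]
t=3: x=[38.0000 38.0000 38.0000 38.0000 38.0000 36.8000 28.5000 13.3500 4.3500] k=[38 38 38 38 38 36 28 13 5]
t=4: x=[38.0000 38.0000 38.0000 38.0000 37.7000 35.1000 26.9500 14.0500 6.2000] k=[38 38 38 38 38 36 26 13 3]
t=5: x=[38.0000 38.0000 38.0000 38.0000 37.7000 34.8000 25.5500 13.4500 4.5000] k=[38 38 38 38 38 34 23 13 2]
t=6: x=[38.0000 38.0000 38.0000 38.0000 37.4000 32.9500 23.1500 12.8500 3.6500] k=[38 38 38 38 34 34 26 16 1]
t=7: x=[38.0000 38.0000 38.0000 37.4000 34.6000 32.8000 25.7000 15.2500 3.2500] k=[38 38 38 36 38 30 27 16 1]
t=8: x=[38.0000 38.0000 37.7000 36.6000 36.5000 30.7500 25.8000 15.4000 3.2500] k=[38 38 38 36 38 28 23 12 1]
t=9: x=[38.0000 38.0000 37.7000 36.6000 36.2000 28.7500 22.1000 12.0000 2.6500] k=[38 38 38 36 38 31 24 14 4]
t=10: x=[38.0000 38.0000 37.7000 36.6000 36.6500 31.0000 23.5500 14.0000 5.5000] k=[38 38 36 36 38 29 27 17 4]
t=11: x=[38.0000 37.7000 36.3000 36.3000 36.3500 30.0500 25.8000 16.5500 5.9500] k=[38 38 35 34 38 27 26 14 8]
t=12: x=[38.0000 37.5500 35.3000 34.7500 35.7500 28.5000 24.3500 14.9000 8.9000] k=[38 38 32 33 36 31 24 17 10]
t=13: x=[38.0000 37.1000 33.0500 33.3000 34.8000 30.7000 24.0000 17.0000 11.0500] k=[38 37 33 32 35 32 21 20 10]

[1.0000, 0.9737, 0.8684, 0.8421, 0.9211, 0.8421, 0.5526, 0.5263, 0.2632]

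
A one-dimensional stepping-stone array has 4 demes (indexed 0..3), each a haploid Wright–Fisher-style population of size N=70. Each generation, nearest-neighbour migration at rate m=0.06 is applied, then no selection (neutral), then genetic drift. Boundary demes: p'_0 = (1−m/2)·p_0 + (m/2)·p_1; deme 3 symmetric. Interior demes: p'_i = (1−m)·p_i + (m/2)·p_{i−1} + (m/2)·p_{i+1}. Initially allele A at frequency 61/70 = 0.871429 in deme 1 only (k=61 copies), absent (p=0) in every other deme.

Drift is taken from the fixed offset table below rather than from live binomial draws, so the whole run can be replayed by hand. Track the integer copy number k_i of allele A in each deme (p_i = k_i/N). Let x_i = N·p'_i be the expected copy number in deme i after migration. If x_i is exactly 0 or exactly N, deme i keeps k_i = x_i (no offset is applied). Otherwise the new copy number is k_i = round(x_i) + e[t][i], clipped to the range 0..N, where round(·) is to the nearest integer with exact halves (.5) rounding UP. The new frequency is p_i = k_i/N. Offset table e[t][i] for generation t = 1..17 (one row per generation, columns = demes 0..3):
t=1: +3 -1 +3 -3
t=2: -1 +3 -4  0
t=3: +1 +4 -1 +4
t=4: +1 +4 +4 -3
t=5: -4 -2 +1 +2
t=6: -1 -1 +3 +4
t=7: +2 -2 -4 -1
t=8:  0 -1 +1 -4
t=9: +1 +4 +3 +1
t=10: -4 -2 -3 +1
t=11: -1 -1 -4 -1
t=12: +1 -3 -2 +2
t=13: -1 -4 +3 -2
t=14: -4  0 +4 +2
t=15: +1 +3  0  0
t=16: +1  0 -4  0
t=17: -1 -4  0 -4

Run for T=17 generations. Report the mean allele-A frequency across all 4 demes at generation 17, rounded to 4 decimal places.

0.1714

t=0: k=[0 61 0 0]
t=1: x=[1.8300 57.3400 1.8300 0.0000] k=[5 56 5 0]
t=2: x=[6.5300 52.9400 6.3800 0.1500] k=[6 56 2 0]
t=3: x=[7.5000 52.8800 3.5600 0.0600] k=[9 57 3 4]
t=4: x=[10.4400 53.9400 4.6500 3.9700] k=[11 58 9 1]
t=5: x=[12.4100 55.1200 10.2300 1.2400] k=[8 53 11 3]
t=6: x=[9.3500 50.3900 12.0200 3.2400] k=[8 49 15 7]
t=7: x=[9.2300 46.7500 15.7800 7.2400] k=[11 45 12 6]
t=8: x=[12.0200 42.9900 12.8100 6.1800] k=[12 42 14 2]
t=9: x=[12.9000 40.2600 14.4800 2.3600] k=[14 44 17 3]
t=10: x=[14.9000 42.2900 17.3900 3.4200] k=[11 40 14 4]
t=11: x=[11.8700 38.3500 14.4800 4.3000] k=[11 37 10 3]
t=12: x=[11.7800 35.4100 10.6000 3.2100] k=[13 32 9 5]
t=13: x=[13.5700 30.7400 9.5700 5.1200] k=[13 27 13 3]
t=14: x=[13.4200 26.1600 13.1200 3.3000] k=[9 26 17 5]
t=15: x=[9.5100 25.2200 16.9100 5.3600] k=[11 28 17 5]
t=16: x=[11.5100 27.1600 16.9700 5.3600] k=[13 27 13 5]
t=17: x=[13.4200 26.1600 13.1800 5.2400] k=[12 22 13 1]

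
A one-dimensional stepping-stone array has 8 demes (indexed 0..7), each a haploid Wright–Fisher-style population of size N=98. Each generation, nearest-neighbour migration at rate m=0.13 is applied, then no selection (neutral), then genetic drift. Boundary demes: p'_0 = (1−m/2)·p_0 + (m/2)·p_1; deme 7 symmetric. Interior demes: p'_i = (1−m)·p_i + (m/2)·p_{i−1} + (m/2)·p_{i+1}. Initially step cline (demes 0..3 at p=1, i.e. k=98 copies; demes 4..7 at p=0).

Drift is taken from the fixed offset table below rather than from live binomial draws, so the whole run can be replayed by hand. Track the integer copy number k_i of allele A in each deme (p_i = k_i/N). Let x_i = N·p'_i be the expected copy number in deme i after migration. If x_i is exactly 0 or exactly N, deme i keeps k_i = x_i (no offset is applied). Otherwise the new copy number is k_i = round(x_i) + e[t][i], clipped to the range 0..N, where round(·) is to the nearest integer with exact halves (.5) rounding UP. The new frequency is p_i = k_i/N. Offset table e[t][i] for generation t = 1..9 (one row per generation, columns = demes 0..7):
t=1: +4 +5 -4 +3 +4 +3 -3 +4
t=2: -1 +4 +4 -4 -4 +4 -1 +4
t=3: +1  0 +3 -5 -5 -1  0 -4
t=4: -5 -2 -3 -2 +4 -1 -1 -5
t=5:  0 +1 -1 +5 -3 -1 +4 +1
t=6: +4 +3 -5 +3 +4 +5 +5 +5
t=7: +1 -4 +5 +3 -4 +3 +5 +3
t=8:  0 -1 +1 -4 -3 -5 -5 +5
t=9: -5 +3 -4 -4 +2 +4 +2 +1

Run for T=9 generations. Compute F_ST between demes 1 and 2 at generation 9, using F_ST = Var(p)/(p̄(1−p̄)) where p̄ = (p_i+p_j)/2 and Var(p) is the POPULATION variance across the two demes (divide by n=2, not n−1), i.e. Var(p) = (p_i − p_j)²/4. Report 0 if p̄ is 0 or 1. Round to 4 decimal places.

t=0: k=[98 98 98 98 0 0 0 0]
t=1: x=[98.0000 98.0000 98.0000 91.6300 6.3700 0.0000 0.0000 0.0000] k=[98 98 98 95 10 0 0 0]
t=2: x=[98.0000 98.0000 97.8050 89.6700 14.8750 0.6500 0.0000 0.0000] k=[98 98 98 86 11 5 0 0]
t=3: x=[98.0000 98.0000 97.2200 81.9050 15.4850 5.0650 0.3250 0.0000] k=[98 98 98 77 10 4 0 0]
t=4: x=[98.0000 98.0000 96.6350 74.0100 13.9650 4.1300 0.2600 0.0000] k=[98 98 94 72 18 3 0 0]
t=5: x=[98.0000 97.7400 92.8300 69.9200 20.5350 3.7800 0.1950 0.0000] k=[98 98 92 75 18 3 4 0]
t=6: x=[98.0000 97.6100 91.2850 72.4000 20.7300 4.0400 3.6750 0.2600] k=[98 98 86 75 25 9 9 5]
t=7: x=[98.0000 97.2200 86.0650 72.4650 27.2100 10.0400 8.7400 5.2600] k=[98 93 91 75 23 13 14 8]
t=8: x=[97.6750 93.1950 90.0900 72.6600 25.7300 13.7150 13.5450 8.3900] k=[98 92 91 69 23 9 9 13]
t=9: x=[97.6100 92.3250 89.6350 67.4400 25.0800 9.9100 9.2600 12.7400] k=[93 95 86 63 27 14 11 14]

0.0298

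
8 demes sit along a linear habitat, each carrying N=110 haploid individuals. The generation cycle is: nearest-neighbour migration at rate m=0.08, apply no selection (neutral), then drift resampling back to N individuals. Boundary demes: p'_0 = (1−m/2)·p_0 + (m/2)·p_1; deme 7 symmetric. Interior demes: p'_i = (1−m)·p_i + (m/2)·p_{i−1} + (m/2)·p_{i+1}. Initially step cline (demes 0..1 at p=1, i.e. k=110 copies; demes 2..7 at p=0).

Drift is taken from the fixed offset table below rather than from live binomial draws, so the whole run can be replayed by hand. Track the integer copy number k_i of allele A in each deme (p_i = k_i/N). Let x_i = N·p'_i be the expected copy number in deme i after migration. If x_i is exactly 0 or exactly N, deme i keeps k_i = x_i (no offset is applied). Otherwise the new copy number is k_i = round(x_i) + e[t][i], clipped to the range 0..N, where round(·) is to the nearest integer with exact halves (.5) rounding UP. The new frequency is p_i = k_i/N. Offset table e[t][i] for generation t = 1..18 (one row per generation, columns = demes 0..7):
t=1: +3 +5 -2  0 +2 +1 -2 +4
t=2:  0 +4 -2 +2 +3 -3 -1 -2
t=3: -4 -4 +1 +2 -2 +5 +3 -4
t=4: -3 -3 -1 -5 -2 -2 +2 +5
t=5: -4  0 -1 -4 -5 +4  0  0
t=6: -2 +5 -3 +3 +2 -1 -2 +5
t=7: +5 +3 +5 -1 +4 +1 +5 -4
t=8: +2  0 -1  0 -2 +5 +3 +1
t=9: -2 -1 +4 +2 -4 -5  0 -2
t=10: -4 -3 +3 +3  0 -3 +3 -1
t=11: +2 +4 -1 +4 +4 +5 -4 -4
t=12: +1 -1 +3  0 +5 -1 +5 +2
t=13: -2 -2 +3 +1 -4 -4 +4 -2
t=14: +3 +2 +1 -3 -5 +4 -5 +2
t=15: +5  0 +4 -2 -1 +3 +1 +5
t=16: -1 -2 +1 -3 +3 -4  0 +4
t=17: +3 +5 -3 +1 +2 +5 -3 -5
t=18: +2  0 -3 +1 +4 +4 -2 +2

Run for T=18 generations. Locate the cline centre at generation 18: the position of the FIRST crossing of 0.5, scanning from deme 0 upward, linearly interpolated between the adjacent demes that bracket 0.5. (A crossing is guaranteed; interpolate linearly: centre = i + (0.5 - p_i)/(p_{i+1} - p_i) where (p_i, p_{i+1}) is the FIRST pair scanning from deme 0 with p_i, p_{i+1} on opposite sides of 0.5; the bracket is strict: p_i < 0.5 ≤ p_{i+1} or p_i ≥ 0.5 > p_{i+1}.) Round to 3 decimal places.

1.707

t=0: k=[110 110 0 0 0 0 0 0]
t=1: x=[110.0000 105.6000 4.4000 0.0000 0.0000 0.0000 0.0000 0.0000] k=[110 110 2 0 0 0 0 0]
t=2: x=[110.0000 105.6800 6.2400 0.0800 0.0000 0.0000 0.0000 0.0000] k=[110 110 4 2 0 0 0 0]
t=3: x=[110.0000 105.7600 8.1600 2.0000 0.0800 0.0000 0.0000 0.0000] k=[110 102 9 4 0 0 0 0]
t=4: x=[109.6800 98.6000 12.5200 4.0400 0.1600 0.0000 0.0000 0.0000] k=[107 96 12 0 0 0 0 0]
t=5: x=[106.5600 93.0800 14.8800 0.4800 0.0000 0.0000 0.0000 0.0000] k=[103 93 14 0 0 0 0 0]
t=6: x=[102.6000 90.2400 16.6000 0.5600 0.0000 0.0000 0.0000 0.0000] k=[101 95 14 4 0 0 0 0]
t=7: x=[100.7600 92.0000 16.8400 4.2400 0.1600 0.0000 0.0000 0.0000] k=[106 95 22 3 4 0 0 0]
t=8: x=[105.5600 92.5200 24.1600 3.8000 3.8000 0.1600 0.0000 0.0000] k=[108 93 23 4 2 5 0 0]
t=9: x=[107.4000 90.8000 25.0400 4.6800 2.2000 4.6800 0.2000 0.0000] k=[105 90 29 7 0 0 0 0]
t=10: x=[104.4000 88.1600 30.5600 7.6000 0.2800 0.0000 0.0000 0.0000] k=[100 85 34 11 0 0 0 0]
t=11: x=[99.4000 83.5600 35.1200 11.4800 0.4400 0.0000 0.0000 0.0000] k=[101 88 34 15 4 0 0 0]
t=12: x=[100.4800 86.3600 35.4000 15.3200 4.2800 0.1600 0.0000 0.0000] k=[101 85 38 15 9 0 0 0]
t=13: x=[100.3600 83.7600 38.9600 15.6800 8.8800 0.3600 0.0000 0.0000] k=[98 82 42 17 5 0 0 0]
t=14: x=[97.3600 81.0400 42.6000 17.5200 5.2800 0.2000 0.0000 0.0000] k=[100 83 44 15 0 4 0 0]
t=15: x=[99.3200 82.1200 44.4000 15.5600 0.7600 3.6800 0.1600 0.0000] k=[104 82 48 14 0 7 1 0]
t=16: x=[103.1200 81.5200 48.0000 14.8000 0.8400 6.4800 1.2000 0.0400] k=[102 80 49 12 4 2 1 4]
t=17: x=[101.1200 79.6400 48.7600 13.1600 4.2400 2.0400 1.1600 3.8800] k=[104 85 46 14 6 7 0 0]
t=18: x=[103.2400 84.2000 46.2800 14.9600 6.3600 6.6800 0.2800 0.0000] k=[105 84 43 16 10 11 0 0]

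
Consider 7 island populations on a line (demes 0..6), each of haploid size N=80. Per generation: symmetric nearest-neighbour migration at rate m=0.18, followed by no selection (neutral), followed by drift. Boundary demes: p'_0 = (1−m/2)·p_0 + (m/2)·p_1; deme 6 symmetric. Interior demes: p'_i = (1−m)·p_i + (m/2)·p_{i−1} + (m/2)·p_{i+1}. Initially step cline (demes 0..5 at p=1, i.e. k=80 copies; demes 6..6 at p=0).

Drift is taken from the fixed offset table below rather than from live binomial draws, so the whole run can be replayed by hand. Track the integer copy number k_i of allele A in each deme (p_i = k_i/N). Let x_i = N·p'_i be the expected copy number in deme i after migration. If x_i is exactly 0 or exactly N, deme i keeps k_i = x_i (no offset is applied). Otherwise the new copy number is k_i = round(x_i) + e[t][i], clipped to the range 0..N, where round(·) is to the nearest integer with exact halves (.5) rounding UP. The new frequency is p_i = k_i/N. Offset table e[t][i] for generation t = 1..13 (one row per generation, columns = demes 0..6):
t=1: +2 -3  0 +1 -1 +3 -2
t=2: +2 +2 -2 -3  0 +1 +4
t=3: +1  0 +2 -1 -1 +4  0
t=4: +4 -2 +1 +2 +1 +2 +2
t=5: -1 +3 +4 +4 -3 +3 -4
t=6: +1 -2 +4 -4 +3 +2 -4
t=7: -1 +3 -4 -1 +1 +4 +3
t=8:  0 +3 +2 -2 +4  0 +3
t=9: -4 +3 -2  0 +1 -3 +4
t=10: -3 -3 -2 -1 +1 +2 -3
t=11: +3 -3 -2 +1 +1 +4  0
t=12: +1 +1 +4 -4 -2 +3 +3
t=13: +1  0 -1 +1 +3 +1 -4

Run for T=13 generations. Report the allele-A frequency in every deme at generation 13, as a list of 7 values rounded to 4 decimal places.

[1.0000, 0.9500, 0.9250, 0.9125, 0.9500, 0.8750, 0.6250]

t=0: k=[80 80 80 80 80 80 0]
t=1: x=[80.0000 80.0000 80.0000 80.0000 80.0000 72.8000 7.2000] k=[80 80 80 80 80 76 5]
t=2: x=[80.0000 80.0000 80.0000 80.0000 79.6400 69.9700 11.3900] k=[80 80 80 80 80 71 15]
t=3: x=[80.0000 80.0000 80.0000 80.0000 79.1900 66.7700 20.0400] k=[80 80 80 80 78 71 20]
t=4: x=[80.0000 80.0000 80.0000 79.8200 77.5500 67.0400 24.5900] k=[80 80 80 80 79 69 27]
t=5: x=[80.0000 80.0000 80.0000 79.9100 78.1900 66.1200 30.7800] k=[80 80 80 80 75 69 27]
t=6: x=[80.0000 80.0000 80.0000 79.5500 74.9100 65.7600 30.7800] k=[80 80 80 76 78 68 27]
t=7: x=[80.0000 80.0000 79.6400 76.5400 76.9200 65.2100 30.6900] k=[80 80 76 76 78 69 34]
t=8: x=[80.0000 79.6400 76.3600 76.1800 77.0100 66.6600 37.1500] k=[80 80 78 74 80 67 40]
t=9: x=[80.0000 79.8200 77.8200 74.9000 78.2900 65.7400 42.4300] k=[80 80 76 75 79 63 46]
t=10: x=[80.0000 79.6400 76.2700 75.4500 77.2000 62.9100 47.5300] k=[80 77 74 74 78 65 45]
t=11: x=[79.7300 77.0000 74.2700 74.3600 76.4700 64.3700 46.8000] k=[80 74 72 75 77 68 47]
t=12: x=[79.4600 74.3600 72.4500 74.9100 76.0100 66.9200 48.8900] k=[80 75 76 71 74 70 52]
t=13: x=[79.5500 75.5400 75.4600 71.7200 73.3700 68.7400 53.6200] k=[80 76 74 73 76 70 50]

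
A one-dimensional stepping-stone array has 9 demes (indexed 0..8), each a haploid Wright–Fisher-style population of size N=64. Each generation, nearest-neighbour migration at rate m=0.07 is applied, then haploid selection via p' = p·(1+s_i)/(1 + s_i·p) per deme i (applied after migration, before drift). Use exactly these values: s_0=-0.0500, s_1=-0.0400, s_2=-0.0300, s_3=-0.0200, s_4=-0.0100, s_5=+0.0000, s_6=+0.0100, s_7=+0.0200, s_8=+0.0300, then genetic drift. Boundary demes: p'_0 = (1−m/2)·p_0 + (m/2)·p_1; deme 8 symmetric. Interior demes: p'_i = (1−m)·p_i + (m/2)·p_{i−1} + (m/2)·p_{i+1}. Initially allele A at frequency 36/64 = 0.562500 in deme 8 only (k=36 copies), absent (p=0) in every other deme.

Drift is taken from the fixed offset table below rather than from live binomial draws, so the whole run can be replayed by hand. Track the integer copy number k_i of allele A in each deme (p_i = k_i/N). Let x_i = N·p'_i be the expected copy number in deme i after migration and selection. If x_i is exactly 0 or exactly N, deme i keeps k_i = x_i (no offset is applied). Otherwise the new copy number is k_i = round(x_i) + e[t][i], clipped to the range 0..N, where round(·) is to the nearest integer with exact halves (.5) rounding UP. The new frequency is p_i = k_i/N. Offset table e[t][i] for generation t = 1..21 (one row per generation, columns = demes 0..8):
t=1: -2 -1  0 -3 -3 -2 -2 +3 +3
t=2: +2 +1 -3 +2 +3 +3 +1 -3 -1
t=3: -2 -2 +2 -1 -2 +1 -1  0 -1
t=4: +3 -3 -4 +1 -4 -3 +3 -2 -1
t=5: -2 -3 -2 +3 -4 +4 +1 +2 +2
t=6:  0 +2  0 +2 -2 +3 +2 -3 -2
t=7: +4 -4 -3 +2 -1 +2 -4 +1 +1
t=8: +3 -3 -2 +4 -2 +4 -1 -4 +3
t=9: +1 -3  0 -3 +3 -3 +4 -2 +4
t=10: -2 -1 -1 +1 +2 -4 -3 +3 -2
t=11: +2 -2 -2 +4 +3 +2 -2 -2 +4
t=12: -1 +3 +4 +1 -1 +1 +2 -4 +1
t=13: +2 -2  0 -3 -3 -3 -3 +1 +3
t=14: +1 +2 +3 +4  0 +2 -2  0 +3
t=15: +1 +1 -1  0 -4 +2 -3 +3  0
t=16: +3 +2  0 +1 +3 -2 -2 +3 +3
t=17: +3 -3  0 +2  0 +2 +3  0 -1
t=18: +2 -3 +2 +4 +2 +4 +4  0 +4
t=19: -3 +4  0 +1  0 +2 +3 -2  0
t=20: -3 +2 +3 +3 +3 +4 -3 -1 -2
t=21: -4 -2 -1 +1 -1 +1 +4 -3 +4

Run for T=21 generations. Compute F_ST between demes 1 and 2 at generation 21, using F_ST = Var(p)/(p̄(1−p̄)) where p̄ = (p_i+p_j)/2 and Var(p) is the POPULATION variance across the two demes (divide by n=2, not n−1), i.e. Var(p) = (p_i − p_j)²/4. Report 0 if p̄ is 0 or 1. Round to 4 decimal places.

t=0: k=[0 0 0 0 0 0 0 0 36]
t=1: x=[0.0000 0.0000 0.0000 0.0000 0.0000 0.0000 0.0000 1.2847 35.2088] k=[0 0 0 0 0 0 0 4 38]
t=2: x=[0.0000 0.0000 0.0000 0.0000 0.0000 0.0000 0.1414 5.1429 37.2712] k=[0 0 0 0 0 0 1 2 36]
t=3: x=[0.0000 0.0000 0.0000 0.0000 0.0000 0.0350 1.0098 3.2149 35.2787] k=[0 0 0 0 0 1 0 3 34]
t=4: x=[0.0000 0.0000 0.0000 0.0000 0.0347 0.9300 0.1414 4.0546 33.3873] k=[0 0 0 0 0 0 3 2 32]
t=5: x=[0.0000 0.0000 0.0000 0.0000 0.0000 0.1050 2.8873 3.1437 31.4226] k=[0 0 0 0 0 4 4 5 33]
t=6: x=[0.0000 0.0000 0.0000 0.0000 0.1386 3.8600 4.0728 6.0527 32.4929] k=[0 0 0 0 0 7 6 3 30]
t=7: x=[0.0000 0.0000 0.0000 0.0000 0.2426 6.7200 5.9838 4.1258 29.5245] k=[0 0 0 0 0 9 2 5 31]
t=8: x=[0.0000 0.0000 0.0000 0.0000 0.3119 8.4400 2.3726 5.9104 30.5616] k=[0 0 0 0 0 12 1 2 34]
t=9: x=[0.0000 0.0000 0.0000 0.0000 0.4158 11.1950 1.4339 3.1437 33.3524] k=[0 0 0 0 3 8 5 1 37]
t=10: x=[0.0000 0.0000 0.0000 0.1029 3.0408 7.7200 5.0108 2.4462 36.2056] k=[0 0 0 1 5 4 2 5 34]
t=11: x=[0.0000 0.0000 0.0340 1.0833 4.7804 3.9650 2.1960 6.0171 33.4572] k=[0 0 0 5 8 6 0 4 37]
t=12: x=[0.0000 0.0000 0.1698 4.8389 7.7562 5.8600 0.3535 5.1073 36.3103] k=[0 0 4 6 7 7 2 1 37]
t=13: x=[0.0000 0.1344 3.8191 5.8566 6.9029 6.8250 2.1607 2.3392 36.2056] k=[0 0 4 3 4 4 0 3 39]
t=14: x=[0.0000 0.1344 3.7169 3.0115 3.9278 3.8600 0.2474 4.2326 38.1965] k=[0 2 7 7 4 6 0 4 41]
t=15: x=[0.0665 2.0235 6.6415 6.7717 4.1359 5.7200 0.3535 5.2496 40.1489] k=[1 3 6 7 0 8 0 8 40]
t=16: x=[1.0174 2.9191 5.7681 6.5995 0.5198 7.4400 0.5656 8.9920 39.3296] k=[4 5 6 8 4 5 0 12 42]
t=17: x=[3.8454 4.8150 5.8706 7.6528 4.1359 4.7900 0.6009 12.8320 41.3841] k=[7 2 6 10 4 7 4 13 40]
t=18: x=[6.5185 2.2256 5.8364 9.4856 4.2747 6.7900 4.4611 13.8436 39.5035] k=[9 0 8 13 6 11 8 14 44]
t=19: x=[8.3071 0.5714 7.6866 12.3771 6.3622 10.7200 8.3873 15.0669 43.3654] k=[5 5 8 13 6 13 11 13 43]
t=20: x=[4.7686 4.9165 7.8576 12.3771 6.4316 12.6850 11.2318 14.1976 42.3752] k=[2 7 11 15 9 17 8 13 40]
t=21: x=[2.0698 6.7156 10.7253 14.4230 9.4091 16.4050 8.5635 13.9852 39.5035] k=[0 5 10 15 8 17 13 11 44]

0.0147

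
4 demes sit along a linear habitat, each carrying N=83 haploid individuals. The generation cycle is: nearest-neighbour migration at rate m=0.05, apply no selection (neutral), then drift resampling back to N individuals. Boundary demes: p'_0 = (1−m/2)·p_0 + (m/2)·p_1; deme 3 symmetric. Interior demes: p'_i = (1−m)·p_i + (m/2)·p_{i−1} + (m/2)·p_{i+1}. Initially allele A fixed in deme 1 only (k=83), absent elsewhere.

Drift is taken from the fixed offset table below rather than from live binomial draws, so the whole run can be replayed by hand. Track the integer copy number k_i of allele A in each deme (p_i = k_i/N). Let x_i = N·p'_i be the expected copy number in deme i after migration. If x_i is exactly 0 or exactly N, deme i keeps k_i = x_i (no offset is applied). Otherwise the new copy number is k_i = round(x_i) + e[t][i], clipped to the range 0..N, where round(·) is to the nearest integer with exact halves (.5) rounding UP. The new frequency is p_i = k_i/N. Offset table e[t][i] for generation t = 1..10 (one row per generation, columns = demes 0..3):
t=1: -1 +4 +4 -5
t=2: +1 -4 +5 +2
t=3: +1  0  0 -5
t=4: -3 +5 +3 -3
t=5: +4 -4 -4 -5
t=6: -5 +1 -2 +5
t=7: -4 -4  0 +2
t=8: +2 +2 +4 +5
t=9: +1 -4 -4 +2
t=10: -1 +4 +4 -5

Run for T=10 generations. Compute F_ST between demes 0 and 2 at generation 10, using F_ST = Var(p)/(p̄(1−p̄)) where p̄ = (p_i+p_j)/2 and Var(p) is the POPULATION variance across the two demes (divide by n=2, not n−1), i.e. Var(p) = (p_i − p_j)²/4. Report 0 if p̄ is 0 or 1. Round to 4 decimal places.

0.0336

t=0: k=[0 83 0 0]
t=1: x=[2.0750 78.8500 2.0750 0.0000] k=[1 83 6 0]
t=2: x=[3.0500 79.0250 7.7750 0.1500] k=[4 75 13 2]
t=3: x=[5.7750 71.6750 14.2750 2.2750] k=[7 72 14 0]
t=4: x=[8.6250 68.9250 15.1000 0.3500] k=[6 74 18 0]
t=5: x=[7.7000 70.9000 18.9500 0.4500] k=[12 67 15 0]
t=6: x=[13.3750 64.3250 15.9250 0.3750] k=[8 65 14 5]
t=7: x=[9.4250 62.3000 15.0500 5.2250] k=[5 58 15 7]
t=8: x=[6.3250 55.6000 15.8750 7.2000] k=[8 58 20 12]
t=9: x=[9.2500 55.8000 20.7500 12.2000] k=[10 52 17 14]
t=10: x=[11.0500 50.0750 17.8000 14.0750] k=[10 54 22 9]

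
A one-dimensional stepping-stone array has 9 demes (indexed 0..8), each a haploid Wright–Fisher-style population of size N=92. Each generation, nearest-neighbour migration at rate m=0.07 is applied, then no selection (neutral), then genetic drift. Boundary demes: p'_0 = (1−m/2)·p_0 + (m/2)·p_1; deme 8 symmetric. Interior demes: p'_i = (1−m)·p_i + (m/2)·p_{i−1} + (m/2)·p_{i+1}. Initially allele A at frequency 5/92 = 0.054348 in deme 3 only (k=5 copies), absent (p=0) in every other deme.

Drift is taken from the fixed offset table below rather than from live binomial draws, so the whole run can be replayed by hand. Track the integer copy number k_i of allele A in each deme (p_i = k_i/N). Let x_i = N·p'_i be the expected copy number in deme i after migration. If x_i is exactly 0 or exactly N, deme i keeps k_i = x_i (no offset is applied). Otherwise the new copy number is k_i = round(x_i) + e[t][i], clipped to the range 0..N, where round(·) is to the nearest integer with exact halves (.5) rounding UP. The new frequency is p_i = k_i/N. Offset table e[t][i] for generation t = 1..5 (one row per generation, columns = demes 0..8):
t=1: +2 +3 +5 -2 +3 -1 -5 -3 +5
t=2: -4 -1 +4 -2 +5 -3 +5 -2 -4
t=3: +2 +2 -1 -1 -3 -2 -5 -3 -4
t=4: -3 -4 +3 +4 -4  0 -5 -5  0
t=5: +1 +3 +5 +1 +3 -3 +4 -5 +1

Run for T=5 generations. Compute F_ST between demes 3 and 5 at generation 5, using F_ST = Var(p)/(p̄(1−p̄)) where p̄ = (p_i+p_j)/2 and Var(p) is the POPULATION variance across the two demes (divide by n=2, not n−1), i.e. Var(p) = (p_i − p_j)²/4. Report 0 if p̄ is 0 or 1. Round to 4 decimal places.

t=0: k=[0 0 0 5 0 0 0 0 0]
t=1: x=[0.0000 0.0000 0.1750 4.6500 0.1750 0.0000 0.0000 0.0000 0.0000] k=[0 0 5 3 3 0 0 0 0]
t=2: x=[0.0000 0.1750 4.7550 3.0700 2.8950 0.1050 0.0000 0.0000 0.0000] k=[0 0 9 1 8 0 0 0 0]
t=3: x=[0.0000 0.3150 8.4050 1.5250 7.4750 0.2800 0.0000 0.0000 0.0000] k=[0 2 7 1 4 0 0 0 0]
t=4: x=[0.0700 2.1050 6.6150 1.3150 3.7550 0.1400 0.0000 0.0000 0.0000] k=[0 0 10 5 0 0 0 0 0]
t=5: x=[0.0000 0.3500 9.4750 5.0000 0.1750 0.0000 0.0000 0.0000 0.0000] k=[0 3 14 6 3 0 0 0 0]

0.0337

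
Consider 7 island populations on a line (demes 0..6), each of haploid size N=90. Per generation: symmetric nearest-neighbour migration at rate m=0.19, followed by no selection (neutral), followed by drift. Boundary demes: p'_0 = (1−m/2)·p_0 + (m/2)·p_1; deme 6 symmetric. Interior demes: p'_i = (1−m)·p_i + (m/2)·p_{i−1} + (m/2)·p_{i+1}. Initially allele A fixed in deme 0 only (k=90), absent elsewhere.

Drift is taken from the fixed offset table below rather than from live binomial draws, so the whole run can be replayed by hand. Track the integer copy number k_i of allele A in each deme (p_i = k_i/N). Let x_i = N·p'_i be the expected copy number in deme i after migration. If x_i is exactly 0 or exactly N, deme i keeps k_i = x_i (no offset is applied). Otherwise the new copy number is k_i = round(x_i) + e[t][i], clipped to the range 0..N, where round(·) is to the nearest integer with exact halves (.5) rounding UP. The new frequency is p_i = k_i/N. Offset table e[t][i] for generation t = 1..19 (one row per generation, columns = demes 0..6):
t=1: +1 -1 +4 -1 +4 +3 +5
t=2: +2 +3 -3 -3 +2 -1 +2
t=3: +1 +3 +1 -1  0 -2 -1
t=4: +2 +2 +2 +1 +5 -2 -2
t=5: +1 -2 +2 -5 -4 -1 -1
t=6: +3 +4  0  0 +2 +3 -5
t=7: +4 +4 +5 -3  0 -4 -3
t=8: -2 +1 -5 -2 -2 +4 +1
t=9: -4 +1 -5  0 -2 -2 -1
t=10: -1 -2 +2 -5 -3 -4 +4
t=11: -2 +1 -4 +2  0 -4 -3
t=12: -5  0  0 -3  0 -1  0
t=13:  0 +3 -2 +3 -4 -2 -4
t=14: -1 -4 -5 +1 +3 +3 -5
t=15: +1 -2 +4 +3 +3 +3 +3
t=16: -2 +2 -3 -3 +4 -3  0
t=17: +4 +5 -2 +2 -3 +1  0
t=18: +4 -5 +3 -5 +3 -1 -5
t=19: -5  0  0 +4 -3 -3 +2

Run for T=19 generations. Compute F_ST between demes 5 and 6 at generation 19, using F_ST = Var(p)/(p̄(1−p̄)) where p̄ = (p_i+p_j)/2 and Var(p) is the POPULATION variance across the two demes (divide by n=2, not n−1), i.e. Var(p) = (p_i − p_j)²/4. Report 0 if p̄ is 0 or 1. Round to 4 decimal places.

0.0112

t=0: k=[90 0 0 0 0 0 0]
t=1: x=[81.4500 8.5500 0.0000 0.0000 0.0000 0.0000 0.0000] k=[82 8 0 0 0 0 0]
t=2: x=[74.9700 14.2700 0.7600 0.0000 0.0000 0.0000 0.0000] k=[77 17 0 0 0 0 0]
t=3: x=[71.3000 21.0850 1.6150 0.0000 0.0000 0.0000 0.0000] k=[72 24 3 0 0 0 0]
t=4: x=[67.4400 26.5650 4.7100 0.2850 0.0000 0.0000 0.0000] k=[69 29 7 1 0 0 0]
t=5: x=[65.2000 30.7100 8.5200 1.4750 0.0950 0.0000 0.0000] k=[66 29 11 0 0 0 0]
t=6: x=[62.4850 30.8050 11.6650 1.0450 0.0000 0.0000 0.0000] k=[65 35 12 1 0 0 0]
t=7: x=[62.1500 35.6650 13.1400 1.9500 0.0950 0.0000 0.0000] k=[66 40 18 0 0 0 0]
t=8: x=[63.5300 40.3800 18.3800 1.7100 0.0000 0.0000 0.0000] k=[62 41 13 0 0 0 0]
t=9: x=[60.0050 40.3350 14.4250 1.2350 0.0000 0.0000 0.0000] k=[56 41 9 1 0 0 0]
t=10: x=[54.5750 39.3850 11.2800 1.6650 0.0950 0.0000 0.0000] k=[54 37 13 0 0 0 0]
t=11: x=[52.3850 36.3350 14.0450 1.2350 0.0000 0.0000 0.0000] k=[50 37 10 3 0 0 0]
t=12: x=[48.7650 35.6700 11.9000 3.3800 0.2850 0.0000 0.0000] k=[44 36 12 0 0 0 0]
t=13: x=[43.2400 34.4800 13.1400 1.1400 0.0000 0.0000 0.0000] k=[43 37 11 4 0 0 0]
t=14: x=[42.4300 35.1000 12.8050 4.2850 0.3800 0.0000 0.0000] k=[41 31 8 5 3 0 0]
t=15: x=[40.0500 29.7650 9.9000 5.0950 2.9050 0.2850 0.0000] k=[41 28 14 8 6 3 0]
t=16: x=[39.7650 27.9050 14.7600 8.3800 5.9050 3.0000 0.2850] k=[38 30 12 5 10 0 0]
t=17: x=[37.2400 29.0500 13.0450 6.1400 8.5750 0.9500 0.0000] k=[41 34 11 8 6 2 0]
t=18: x=[40.3350 32.4800 12.9000 8.0950 5.8100 2.1900 0.1900] k=[44 27 16 3 9 1 0]
t=19: x=[42.3850 27.5700 15.8100 4.8050 7.6700 1.6650 0.0950] k=[37 28 16 9 5 0 2]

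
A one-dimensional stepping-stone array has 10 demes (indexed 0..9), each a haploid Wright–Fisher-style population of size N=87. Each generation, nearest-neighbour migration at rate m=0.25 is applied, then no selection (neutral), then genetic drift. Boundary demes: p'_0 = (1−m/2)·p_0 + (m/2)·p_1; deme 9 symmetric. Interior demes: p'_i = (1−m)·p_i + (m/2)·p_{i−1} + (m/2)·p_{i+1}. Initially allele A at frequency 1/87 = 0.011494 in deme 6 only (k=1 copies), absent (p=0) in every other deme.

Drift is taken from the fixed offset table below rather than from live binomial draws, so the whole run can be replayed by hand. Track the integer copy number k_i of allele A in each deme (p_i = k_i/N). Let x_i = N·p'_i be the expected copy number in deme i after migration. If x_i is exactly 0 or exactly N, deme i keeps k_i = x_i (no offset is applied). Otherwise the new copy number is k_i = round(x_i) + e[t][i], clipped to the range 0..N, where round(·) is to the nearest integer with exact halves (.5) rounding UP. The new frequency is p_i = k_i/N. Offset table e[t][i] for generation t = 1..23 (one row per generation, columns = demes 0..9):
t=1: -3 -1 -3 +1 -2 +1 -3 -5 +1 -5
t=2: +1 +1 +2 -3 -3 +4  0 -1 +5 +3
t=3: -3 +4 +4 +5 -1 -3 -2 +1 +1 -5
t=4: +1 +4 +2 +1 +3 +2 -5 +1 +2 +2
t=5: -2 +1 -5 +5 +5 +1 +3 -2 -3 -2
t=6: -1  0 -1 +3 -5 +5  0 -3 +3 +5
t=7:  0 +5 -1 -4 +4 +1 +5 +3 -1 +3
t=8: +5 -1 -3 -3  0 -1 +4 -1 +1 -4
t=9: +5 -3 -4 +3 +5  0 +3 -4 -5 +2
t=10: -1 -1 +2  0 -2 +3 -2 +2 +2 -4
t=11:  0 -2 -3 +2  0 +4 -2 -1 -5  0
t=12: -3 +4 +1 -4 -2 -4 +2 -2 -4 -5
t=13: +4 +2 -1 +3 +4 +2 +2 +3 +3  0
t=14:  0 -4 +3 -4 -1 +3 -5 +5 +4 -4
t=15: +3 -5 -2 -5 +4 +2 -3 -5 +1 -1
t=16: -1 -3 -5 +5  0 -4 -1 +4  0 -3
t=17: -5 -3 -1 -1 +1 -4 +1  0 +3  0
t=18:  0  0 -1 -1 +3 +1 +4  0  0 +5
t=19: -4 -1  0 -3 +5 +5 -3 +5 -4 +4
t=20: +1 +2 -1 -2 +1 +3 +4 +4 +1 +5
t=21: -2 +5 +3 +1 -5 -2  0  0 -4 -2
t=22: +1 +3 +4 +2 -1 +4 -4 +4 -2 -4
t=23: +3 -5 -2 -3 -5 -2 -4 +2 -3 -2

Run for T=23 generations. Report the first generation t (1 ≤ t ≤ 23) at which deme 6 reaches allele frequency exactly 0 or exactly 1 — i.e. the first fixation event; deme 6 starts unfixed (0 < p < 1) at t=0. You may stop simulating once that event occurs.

t=0: k=[0 0 0 0 0 0 1 0 0 0]
t=1: x=[0.0000 0.0000 0.0000 0.0000 0.0000 0.1250 0.7500 0.1250 0.0000 0.0000] k=[0 0 0 0 0 1 0 0 0 0]

1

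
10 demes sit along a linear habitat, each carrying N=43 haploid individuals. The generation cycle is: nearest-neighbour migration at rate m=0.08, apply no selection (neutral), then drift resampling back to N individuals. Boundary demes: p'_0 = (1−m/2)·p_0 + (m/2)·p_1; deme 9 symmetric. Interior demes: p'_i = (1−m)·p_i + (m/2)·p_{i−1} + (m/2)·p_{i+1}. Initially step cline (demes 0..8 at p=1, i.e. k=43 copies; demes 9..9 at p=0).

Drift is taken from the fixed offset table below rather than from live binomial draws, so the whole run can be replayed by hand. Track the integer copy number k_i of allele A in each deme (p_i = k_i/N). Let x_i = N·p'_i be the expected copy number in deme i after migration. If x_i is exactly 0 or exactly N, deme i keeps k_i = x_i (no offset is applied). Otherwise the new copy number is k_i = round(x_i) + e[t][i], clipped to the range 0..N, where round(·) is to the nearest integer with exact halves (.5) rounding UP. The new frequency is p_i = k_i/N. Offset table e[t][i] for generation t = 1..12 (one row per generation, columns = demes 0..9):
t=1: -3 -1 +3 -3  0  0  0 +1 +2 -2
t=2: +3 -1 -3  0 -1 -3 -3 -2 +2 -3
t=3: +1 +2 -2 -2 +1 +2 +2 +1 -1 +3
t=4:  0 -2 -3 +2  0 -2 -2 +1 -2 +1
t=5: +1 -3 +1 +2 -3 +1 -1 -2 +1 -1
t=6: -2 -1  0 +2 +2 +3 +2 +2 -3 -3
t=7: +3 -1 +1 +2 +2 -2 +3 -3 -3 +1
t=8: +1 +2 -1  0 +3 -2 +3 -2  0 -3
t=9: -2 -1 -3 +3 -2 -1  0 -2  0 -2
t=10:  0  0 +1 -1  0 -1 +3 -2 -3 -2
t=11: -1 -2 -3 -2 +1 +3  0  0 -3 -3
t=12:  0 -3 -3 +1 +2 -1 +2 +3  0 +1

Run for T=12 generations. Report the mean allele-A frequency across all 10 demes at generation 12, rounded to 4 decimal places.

0.8419

t=0: k=[43 43 43 43 43 43 43 43 43 0]
t=1: x=[43.0000 43.0000 43.0000 43.0000 43.0000 43.0000 43.0000 43.0000 41.2800 1.7200] k=[43 43 43 43 43 43 43 43 43 0]
t=2: x=[43.0000 43.0000 43.0000 43.0000 43.0000 43.0000 43.0000 43.0000 41.2800 1.7200] k=[43 43 43 43 43 43 43 43 43 0]
t=3: x=[43.0000 43.0000 43.0000 43.0000 43.0000 43.0000 43.0000 43.0000 41.2800 1.7200] k=[43 43 43 43 43 43 43 43 40 5]
t=4: x=[43.0000 43.0000 43.0000 43.0000 43.0000 43.0000 43.0000 42.8800 38.7200 6.4000] k=[43 43 43 43 43 43 43 43 37 7]
t=5: x=[43.0000 43.0000 43.0000 43.0000 43.0000 43.0000 43.0000 42.7600 36.0400 8.2000] k=[43 43 43 43 43 43 43 41 37 7]
t=6: x=[43.0000 43.0000 43.0000 43.0000 43.0000 43.0000 42.9200 40.9200 35.9600 8.2000] k=[43 43 43 43 43 43 43 43 33 5]
t=7: x=[43.0000 43.0000 43.0000 43.0000 43.0000 43.0000 43.0000 42.6000 32.2800 6.1200] k=[43 43 43 43 43 43 43 40 29 7]
t=8: x=[43.0000 43.0000 43.0000 43.0000 43.0000 43.0000 42.8800 39.6800 28.5600 7.8800] k=[43 43 43 43 43 43 43 38 29 5]
t=9: x=[43.0000 43.0000 43.0000 43.0000 43.0000 43.0000 42.8000 37.8400 28.4000 5.9600] k=[43 43 43 43 43 43 43 36 28 4]
t=10: x=[43.0000 43.0000 43.0000 43.0000 43.0000 43.0000 42.7200 35.9600 27.3600 4.9600] k=[43 43 43 43 43 43 43 34 24 3]
t=11: x=[43.0000 43.0000 43.0000 43.0000 43.0000 43.0000 42.6400 33.9600 23.5600 3.8400] k=[43 43 43 43 43 43 43 34 21 1]
t=12: x=[43.0000 43.0000 43.0000 43.0000 43.0000 43.0000 42.6400 33.8400 20.7200 1.8000] k=[43 43 43 43 43 43 43 37 21 3]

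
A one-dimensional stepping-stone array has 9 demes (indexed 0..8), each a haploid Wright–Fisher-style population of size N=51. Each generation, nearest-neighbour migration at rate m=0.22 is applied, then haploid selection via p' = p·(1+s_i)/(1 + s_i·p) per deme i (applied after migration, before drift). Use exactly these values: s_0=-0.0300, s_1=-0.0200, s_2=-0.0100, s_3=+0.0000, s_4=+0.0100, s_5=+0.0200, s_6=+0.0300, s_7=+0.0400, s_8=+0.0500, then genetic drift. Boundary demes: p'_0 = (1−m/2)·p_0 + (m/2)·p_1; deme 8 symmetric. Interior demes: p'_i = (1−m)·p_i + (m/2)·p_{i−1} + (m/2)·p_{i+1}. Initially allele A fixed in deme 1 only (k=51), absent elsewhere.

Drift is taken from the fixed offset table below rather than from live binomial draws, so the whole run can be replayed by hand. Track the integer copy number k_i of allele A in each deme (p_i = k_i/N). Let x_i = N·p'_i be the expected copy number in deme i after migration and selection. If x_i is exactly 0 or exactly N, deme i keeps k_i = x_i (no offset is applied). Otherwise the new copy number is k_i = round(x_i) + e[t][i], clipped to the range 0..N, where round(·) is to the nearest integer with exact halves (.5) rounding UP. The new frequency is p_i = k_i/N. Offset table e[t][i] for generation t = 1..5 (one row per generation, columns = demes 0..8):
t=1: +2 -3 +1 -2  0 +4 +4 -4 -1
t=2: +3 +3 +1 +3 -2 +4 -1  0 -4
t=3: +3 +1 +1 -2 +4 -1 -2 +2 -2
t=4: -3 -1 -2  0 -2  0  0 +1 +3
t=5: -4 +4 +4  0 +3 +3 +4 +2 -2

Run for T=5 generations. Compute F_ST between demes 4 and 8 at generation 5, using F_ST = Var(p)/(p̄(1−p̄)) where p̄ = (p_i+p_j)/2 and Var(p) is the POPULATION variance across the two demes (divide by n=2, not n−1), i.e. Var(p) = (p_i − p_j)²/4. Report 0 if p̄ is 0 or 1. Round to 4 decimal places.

0.0408

t=0: k=[0 51 0 0 0 0 0 0 0]
t=1: x=[5.4597 39.6022 5.5600 0.0000 0.0000 0.0000 0.0000 0.0000 0.0000] k=[7 37 7 0 0 0 0 0 0]
t=2: x=[10.0519 30.1515 9.4524 0.7700 0.0000 0.0000 0.0000 0.0000 0.0000] k=[13 33 10 4 0 0 0 0 0]
t=3: x=[14.8770 28.0152 11.7787 4.2200 0.4444 0.0000 0.0000 0.0000 0.0000] k=[18 29 13 2 4 0 0 0 0]
t=4: x=[18.8467 25.7725 13.4502 3.4300 3.3712 0.4487 0.0000 0.0000 0.0000] k=[16 25 11 3 1 0 0 0 0]
t=5: x=[16.6467 22.2164 11.5699 3.6600 1.1209 0.1122 0.0000 0.0000 0.0000] k=[13 26 16 4 4 3 0 0 0]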